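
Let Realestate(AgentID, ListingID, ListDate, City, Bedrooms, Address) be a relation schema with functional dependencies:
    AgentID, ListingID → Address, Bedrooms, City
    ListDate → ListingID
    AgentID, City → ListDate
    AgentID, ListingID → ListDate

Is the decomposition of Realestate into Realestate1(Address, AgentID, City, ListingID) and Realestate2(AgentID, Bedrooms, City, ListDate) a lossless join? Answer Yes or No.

Yes

Common attributes: {AgentID, City}; their closure is {Address, AgentID, Bedrooms, City, ListDate, ListingID}.
Since Realestate1 ⊆ {Address, AgentID, Bedrooms, City, ListDate, ListingID}, the intersection is a superkey of Realestate1; the decomposition is lossless.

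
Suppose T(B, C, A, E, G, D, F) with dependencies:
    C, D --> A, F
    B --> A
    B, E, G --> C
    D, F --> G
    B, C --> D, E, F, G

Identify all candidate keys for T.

{B} never appears on the right of any FD, so every key must include it.
{B, C}⁺ = {A, B, C, D, E, F, G}, which is every attribute, so {B, C} is a candidate key.
{B, E, G}⁺ = {A, B, C, D, E, F, G}, which is every attribute, so {B, E, G} is a candidate key.
{B, D, E, F}⁺ = {A, B, C, D, E, F, G}, which is every attribute, so {B, D, E, F} is a candidate key.
Any other superkey properly contains one of these, so there are no further candidate keys.

{B, C}, {B, D, E, F}, {B, E, G}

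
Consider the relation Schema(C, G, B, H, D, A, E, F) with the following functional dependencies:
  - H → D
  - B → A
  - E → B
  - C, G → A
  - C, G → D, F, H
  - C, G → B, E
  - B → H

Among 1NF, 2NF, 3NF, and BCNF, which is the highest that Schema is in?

Candidate key: {C, G}. Prime attributes: {C, G}.
H → D breaks BCNF: {H}⁺ = {D, H}, so {H} is not a superkey.
Because {D} is non-prime and the left side of H → D is not a superkey, the relation is not in 3NF.
No proper subset of a key has a non-prime attribute in its closure, so there is no partial dependency; 2NF holds.

2NF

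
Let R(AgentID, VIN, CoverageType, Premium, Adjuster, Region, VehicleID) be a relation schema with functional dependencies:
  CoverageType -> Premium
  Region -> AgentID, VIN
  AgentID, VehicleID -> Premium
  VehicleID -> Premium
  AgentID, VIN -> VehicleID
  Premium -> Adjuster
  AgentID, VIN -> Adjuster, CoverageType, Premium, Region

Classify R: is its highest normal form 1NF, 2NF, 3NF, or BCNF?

Candidate keys: {AgentID, VIN}, {Region}. Prime attributes: {AgentID, Region, VIN}.
CoverageType -> Premium breaks BCNF: {CoverageType}⁺ = {Adjuster, CoverageType, Premium}, so {CoverageType} is not a superkey.
CoverageType -> Premium has non-prime {Premium} on the right and a non-superkey on the left, so 3NF fails.
Checking every proper subset of each key, none determines a non-prime attribute — 2NF is satisfied.

2NF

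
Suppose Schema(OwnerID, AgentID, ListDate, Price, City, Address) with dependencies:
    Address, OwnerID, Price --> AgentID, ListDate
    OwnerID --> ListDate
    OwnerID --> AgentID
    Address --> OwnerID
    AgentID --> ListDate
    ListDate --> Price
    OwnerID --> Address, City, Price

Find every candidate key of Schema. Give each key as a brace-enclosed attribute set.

{Address}, {OwnerID}

{Address}⁺ = {Address, AgentID, City, ListDate, OwnerID, Price}, which is every attribute, so {Address} is a candidate key.
{OwnerID}⁺ = {Address, AgentID, City, ListDate, OwnerID, Price}, which is every attribute, so {OwnerID} is a candidate key.
No proper subset of any of these is a key, and no other minimal superkey exists.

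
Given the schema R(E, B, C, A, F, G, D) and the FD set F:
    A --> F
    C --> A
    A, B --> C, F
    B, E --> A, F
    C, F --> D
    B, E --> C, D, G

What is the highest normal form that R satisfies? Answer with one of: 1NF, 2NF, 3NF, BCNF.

Candidate key: {B, E}. Prime attributes: {B, E}.
A --> F breaks BCNF: {A}⁺ = {A, F}, so {A} is not a superkey.
Because {F} is non-prime and the left side of A --> F is not a superkey, the relation is not in 3NF.
No proper subset of a key has a non-prime attribute in its closure, so there is no partial dependency; 2NF holds.

2NF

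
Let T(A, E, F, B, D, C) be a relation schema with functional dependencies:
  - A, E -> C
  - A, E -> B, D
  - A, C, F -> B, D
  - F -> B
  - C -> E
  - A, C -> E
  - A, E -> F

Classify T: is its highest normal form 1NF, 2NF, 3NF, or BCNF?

2NF

Candidate keys: {A, C}, {A, E}. Prime attributes: {A, C, E}.
F -> B: {F}⁺ = {B, F}, which is not all of the attributes, so the left side is not a superkey — BCNF is violated.
Because {B} is non-prime and the left side of F -> B is not a superkey, the relation is not in 3NF.
Checking every proper subset of each key, none determines a non-prime attribute — 2NF is satisfied.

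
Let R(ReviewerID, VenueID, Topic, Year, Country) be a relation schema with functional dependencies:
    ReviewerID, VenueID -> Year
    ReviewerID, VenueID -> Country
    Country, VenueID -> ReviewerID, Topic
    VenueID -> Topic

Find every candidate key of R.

{Country, VenueID}, {ReviewerID, VenueID}

No FD produces {VenueID}, so it must be in every candidate key.
Closure of {Country, VenueID} is {Country, ReviewerID, Topic, VenueID, Year}, the whole schema; {Country, VenueID} is a candidate key.
Closure of {ReviewerID, VenueID} is {Country, ReviewerID, Topic, VenueID, Year}, the whole schema; {ReviewerID, VenueID} is a candidate key.
Any other superkey properly contains one of these, so there are no further candidate keys.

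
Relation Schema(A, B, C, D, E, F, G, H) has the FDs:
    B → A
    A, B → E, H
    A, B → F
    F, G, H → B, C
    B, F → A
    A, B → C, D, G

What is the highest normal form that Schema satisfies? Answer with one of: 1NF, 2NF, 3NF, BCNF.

Candidate keys: {B}, {F, G, H}. Prime attributes: {B, F, G, H}.
The left-hand side of every FD is a superkey, so BCNF is satisfied.

BCNF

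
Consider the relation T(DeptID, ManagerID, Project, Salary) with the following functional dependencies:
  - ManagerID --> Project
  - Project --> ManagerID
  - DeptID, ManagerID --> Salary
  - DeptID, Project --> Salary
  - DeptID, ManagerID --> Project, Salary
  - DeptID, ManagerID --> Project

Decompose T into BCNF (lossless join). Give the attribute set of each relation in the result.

{DeptID, ManagerID, Salary}; {ManagerID, Project}

Candidate keys of the original relation: {DeptID, ManagerID}, {DeptID, Project}.
Within {DeptID, ManagerID, Project, Salary}: {ManagerID}⁺ ∩ {DeptID, ManagerID, Project, Salary} = {ManagerID, Project}, not the whole set, so ManagerID --> Project violates BCNF; decompose into {ManagerID, Project} and {DeptID, ManagerID, Salary}.
{ManagerID, Project} has no BCNF violation.
{DeptID, ManagerID, Salary} has no BCNF violation.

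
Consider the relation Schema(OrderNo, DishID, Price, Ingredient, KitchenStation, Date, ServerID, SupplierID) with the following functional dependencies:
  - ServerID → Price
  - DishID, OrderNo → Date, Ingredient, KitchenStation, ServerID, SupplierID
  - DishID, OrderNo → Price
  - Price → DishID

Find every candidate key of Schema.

{DishID, OrderNo}, {OrderNo, Price}, {OrderNo, ServerID}

{OrderNo} never appears on the right of any FD, so every key must include it.
{DishID, OrderNo}⁺ = {Date, DishID, Ingredient, KitchenStation, OrderNo, Price, ServerID, SupplierID}, which is every attribute, so {DishID, OrderNo} is a candidate key.
{OrderNo, Price}⁺ = {Date, DishID, Ingredient, KitchenStation, OrderNo, Price, ServerID, SupplierID}, which is every attribute, so {OrderNo, Price} is a candidate key.
{OrderNo, ServerID}⁺ = {Date, DishID, Ingredient, KitchenStation, OrderNo, Price, ServerID, SupplierID}, which is every attribute, so {OrderNo, ServerID} is a candidate key.
No proper subset of any of these is a key, and no other minimal superkey exists.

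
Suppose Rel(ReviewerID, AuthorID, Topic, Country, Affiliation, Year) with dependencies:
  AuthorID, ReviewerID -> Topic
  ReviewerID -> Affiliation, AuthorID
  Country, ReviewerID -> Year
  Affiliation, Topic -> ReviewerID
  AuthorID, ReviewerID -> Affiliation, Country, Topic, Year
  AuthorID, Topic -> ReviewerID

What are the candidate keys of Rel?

{Affiliation, Topic}, {AuthorID, Topic}, {ReviewerID}

{ReviewerID}⁺ = {Affiliation, AuthorID, Country, ReviewerID, Topic, Year} — all of the relation — so {ReviewerID} is a candidate key.
{Affiliation, Topic}⁺ = {Affiliation, AuthorID, Country, ReviewerID, Topic, Year} — all of the relation — so {Affiliation, Topic} is a candidate key.
{AuthorID, Topic}⁺ = {Affiliation, AuthorID, Country, ReviewerID, Topic, Year} — all of the relation — so {AuthorID, Topic} is a candidate key.
These are minimal and exhaustive — every other superkey contains one of them.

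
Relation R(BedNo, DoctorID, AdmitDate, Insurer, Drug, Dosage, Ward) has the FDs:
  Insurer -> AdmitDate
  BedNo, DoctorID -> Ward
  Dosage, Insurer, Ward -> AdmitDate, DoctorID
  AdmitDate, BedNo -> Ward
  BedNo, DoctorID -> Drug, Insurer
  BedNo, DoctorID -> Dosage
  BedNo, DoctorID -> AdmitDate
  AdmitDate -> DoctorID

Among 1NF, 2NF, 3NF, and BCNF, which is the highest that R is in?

Candidate keys: {AdmitDate, BedNo}, {BedNo, DoctorID}, {BedNo, Insurer}. Prime attributes: {AdmitDate, BedNo, DoctorID, Insurer}.
For Insurer -> AdmitDate we have {Insurer}⁺ = {AdmitDate, DoctorID, Insurer}; {Insurer} is not a superkey, so BCNF fails.
Since {AdmitDate} ⊆ prime attributes and every other non-superkey FD also has a prime right side, the schema is in 3NF.

3NF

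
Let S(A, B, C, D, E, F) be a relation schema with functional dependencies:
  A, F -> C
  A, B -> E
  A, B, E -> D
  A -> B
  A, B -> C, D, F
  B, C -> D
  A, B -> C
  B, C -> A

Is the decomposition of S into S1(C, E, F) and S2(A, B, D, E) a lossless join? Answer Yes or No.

Common attributes: {E}; their closure is {E}.
The closure covers neither S1 nor S2 entirely; the join is not lossless.

No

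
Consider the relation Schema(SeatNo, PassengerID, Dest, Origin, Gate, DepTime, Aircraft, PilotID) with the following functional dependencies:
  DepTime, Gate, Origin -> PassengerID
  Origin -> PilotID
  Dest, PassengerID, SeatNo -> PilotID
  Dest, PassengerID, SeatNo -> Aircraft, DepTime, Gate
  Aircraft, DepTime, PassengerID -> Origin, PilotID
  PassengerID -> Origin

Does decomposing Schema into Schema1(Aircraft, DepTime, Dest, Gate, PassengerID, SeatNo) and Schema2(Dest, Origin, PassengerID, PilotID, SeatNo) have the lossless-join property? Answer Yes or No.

Yes

Common attributes: {Dest, PassengerID, SeatNo}; their closure is {Aircraft, DepTime, Dest, Gate, Origin, PassengerID, PilotID, SeatNo}.
Schema1 is contained in that closure, so Schema1 ∩ Schema2 -> Schema1 holds and the join is lossless.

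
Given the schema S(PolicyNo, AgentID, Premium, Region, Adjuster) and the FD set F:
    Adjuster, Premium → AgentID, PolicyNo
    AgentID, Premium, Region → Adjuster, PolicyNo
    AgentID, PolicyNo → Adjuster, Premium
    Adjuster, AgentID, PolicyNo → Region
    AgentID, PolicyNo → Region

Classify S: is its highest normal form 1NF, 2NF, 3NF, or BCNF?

Candidate keys: {Adjuster, Premium}, {AgentID, PolicyNo}, {AgentID, Premium, Region}. Prime attributes: {Adjuster, AgentID, PolicyNo, Premium, Region}.
Each dependency's left side is a superkey — BCNF holds.

BCNF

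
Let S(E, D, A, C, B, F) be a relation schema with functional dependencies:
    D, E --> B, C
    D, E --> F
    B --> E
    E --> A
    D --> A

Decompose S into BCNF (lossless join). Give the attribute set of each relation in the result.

{A, E}; {B, C, D, F}; {B, E}

Candidate keys of the original relation: {B, D}, {D, E}.
In {A, B, C, D, E, F}, {B} is not a superkey ({B}⁺ restricted to this set is {A, B, E}), so split on B --> A, E into {A, B, E} and {B, C, D, F}.
In {A, B, E}, {E} is not a superkey ({E}⁺ restricted to this set is {A, E}), so split on E --> A into {A, E} and {B, E}.
{A, E} has no BCNF violation.
{B, E} has no BCNF violation.
{B, C, D, F} has no BCNF violation.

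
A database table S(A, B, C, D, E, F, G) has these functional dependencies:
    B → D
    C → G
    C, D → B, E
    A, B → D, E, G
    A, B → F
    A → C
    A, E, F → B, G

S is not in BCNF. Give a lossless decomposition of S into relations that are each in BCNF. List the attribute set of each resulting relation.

Candidate keys of the original relation: {A, B}, {A, D}, {A, E, F}.
In {A, B, C, D, E, F, G}, {B} is not a superkey ({B}⁺ restricted to this set is {B, D}), so split on B → D into {B, D} and {A, B, C, E, F, G}.
{B, D} has no BCNF violation.
In {A, B, C, E, F, G}, {C} is not a superkey ({C}⁺ restricted to this set is {C, G}), so split on C → G into {C, G} and {A, B, C, E, F}.
{C, G} has no BCNF violation.
In {A, B, C, E, F}, {A} is not a superkey ({A}⁺ restricted to this set is {A, C}), so split on A → C into {A, C} and {A, B, E, F}.
{A, C} has no BCNF violation.
{A, B, E, F} has no BCNF violation.

{A, B, E, F}; {A, C}; {B, D}; {C, G}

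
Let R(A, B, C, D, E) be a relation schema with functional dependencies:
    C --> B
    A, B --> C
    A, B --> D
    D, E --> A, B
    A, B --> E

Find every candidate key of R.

{A, B}⁺ = {A, B, C, D, E} — all of the relation — so {A, B} is a candidate key.
{A, C}⁺ = {A, B, C, D, E} — all of the relation — so {A, C} is a candidate key.
{D, E}⁺ = {A, B, C, D, E} — all of the relation — so {D, E} is a candidate key.
Any other superkey properly contains one of these, so there are no further candidate keys.

{A, B}, {A, C}, {D, E}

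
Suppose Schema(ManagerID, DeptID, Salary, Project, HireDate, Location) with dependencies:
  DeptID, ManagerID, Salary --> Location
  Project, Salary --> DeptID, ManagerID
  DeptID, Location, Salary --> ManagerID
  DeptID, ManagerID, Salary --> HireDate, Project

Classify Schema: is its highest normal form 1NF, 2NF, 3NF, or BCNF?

BCNF

Candidate keys: {DeptID, Location, Salary}, {DeptID, ManagerID, Salary}, {Project, Salary}. Prime attributes: {DeptID, Location, ManagerID, Project, Salary}.
Every FD has a superkey on the left, so the relation is in BCNF.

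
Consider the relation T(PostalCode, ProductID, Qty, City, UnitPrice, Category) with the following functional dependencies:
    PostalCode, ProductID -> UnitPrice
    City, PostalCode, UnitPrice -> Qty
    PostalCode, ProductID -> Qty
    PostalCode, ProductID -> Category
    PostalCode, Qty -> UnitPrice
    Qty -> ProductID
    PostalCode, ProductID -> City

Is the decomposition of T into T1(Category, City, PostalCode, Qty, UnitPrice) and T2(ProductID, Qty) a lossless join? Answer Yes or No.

Common attributes: {Qty}; their closure is {ProductID, Qty}.
This includes all of T2, so the common attributes are a superkey of T2 — the join is lossless.

Yes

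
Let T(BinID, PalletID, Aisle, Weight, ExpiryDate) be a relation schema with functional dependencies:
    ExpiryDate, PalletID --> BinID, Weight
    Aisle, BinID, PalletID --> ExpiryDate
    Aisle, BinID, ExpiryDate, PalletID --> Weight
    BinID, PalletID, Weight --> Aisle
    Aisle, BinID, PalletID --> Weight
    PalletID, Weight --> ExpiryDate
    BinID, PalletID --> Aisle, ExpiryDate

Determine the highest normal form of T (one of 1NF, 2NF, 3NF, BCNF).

BCNF

Candidate keys: {BinID, PalletID}, {ExpiryDate, PalletID}, {PalletID, Weight}. Prime attributes: {BinID, ExpiryDate, PalletID, Weight}.
The left-hand side of every FD is a superkey, so BCNF is satisfied.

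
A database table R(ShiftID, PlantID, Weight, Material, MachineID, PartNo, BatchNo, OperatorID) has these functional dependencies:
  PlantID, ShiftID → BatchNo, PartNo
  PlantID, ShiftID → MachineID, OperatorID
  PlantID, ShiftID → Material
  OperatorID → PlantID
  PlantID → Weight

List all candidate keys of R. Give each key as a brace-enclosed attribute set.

No FD produces {ShiftID}, so it must be in every candidate key.
{OperatorID, ShiftID} is a candidate key since {OperatorID, ShiftID}⁺ = {BatchNo, MachineID, Material, OperatorID, PartNo, PlantID, ShiftID, Weight} covers every attribute.
{PlantID, ShiftID} is a candidate key since {PlantID, ShiftID}⁺ = {BatchNo, MachineID, Material, OperatorID, PartNo, PlantID, ShiftID, Weight} covers every attribute.
These are minimal and exhaustive — every other superkey contains one of them.

{OperatorID, ShiftID}, {PlantID, ShiftID}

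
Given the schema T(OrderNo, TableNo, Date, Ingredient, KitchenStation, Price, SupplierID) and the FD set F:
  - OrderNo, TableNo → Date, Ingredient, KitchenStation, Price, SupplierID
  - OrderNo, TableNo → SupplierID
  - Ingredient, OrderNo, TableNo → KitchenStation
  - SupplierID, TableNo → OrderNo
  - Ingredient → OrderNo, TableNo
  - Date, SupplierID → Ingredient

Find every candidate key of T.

{Ingredient}⁺ = {Date, Ingredient, KitchenStation, OrderNo, Price, SupplierID, TableNo}, which is every attribute, so {Ingredient} is a candidate key.
{Date, SupplierID}⁺ = {Date, Ingredient, KitchenStation, OrderNo, Price, SupplierID, TableNo}, which is every attribute, so {Date, SupplierID} is a candidate key.
{OrderNo, TableNo}⁺ = {Date, Ingredient, KitchenStation, OrderNo, Price, SupplierID, TableNo}, which is every attribute, so {OrderNo, TableNo} is a candidate key.
{SupplierID, TableNo}⁺ = {Date, Ingredient, KitchenStation, OrderNo, Price, SupplierID, TableNo}, which is every attribute, so {SupplierID, TableNo} is a candidate key.
These are minimal and exhaustive — every other superkey contains one of them.

{Date, SupplierID}, {Ingredient}, {OrderNo, TableNo}, {SupplierID, TableNo}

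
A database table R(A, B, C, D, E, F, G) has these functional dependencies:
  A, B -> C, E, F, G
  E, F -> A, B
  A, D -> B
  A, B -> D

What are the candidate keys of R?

Closure of {A, B} is {A, B, C, D, E, F, G}, the whole schema; {A, B} is a candidate key.
Closure of {A, D} is {A, B, C, D, E, F, G}, the whole schema; {A, D} is a candidate key.
Closure of {E, F} is {A, B, C, D, E, F, G}, the whole schema; {E, F} is a candidate key.
Any other superkey properly contains one of these, so there are no further candidate keys.

{A, B}, {A, D}, {E, F}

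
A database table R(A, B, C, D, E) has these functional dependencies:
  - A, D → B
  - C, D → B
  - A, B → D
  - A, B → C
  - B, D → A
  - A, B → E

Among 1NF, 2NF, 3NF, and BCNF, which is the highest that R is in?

BCNF

Candidate keys: {A, B}, {A, D}, {B, D}, {C, D}. Prime attributes: {A, B, C, D}.
Every FD has a superkey on the left, so the relation is in BCNF.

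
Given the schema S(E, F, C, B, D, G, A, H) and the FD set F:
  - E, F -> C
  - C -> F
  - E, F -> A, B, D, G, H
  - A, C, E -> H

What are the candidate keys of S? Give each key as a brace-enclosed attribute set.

{E} never appears on the right of any FD, so every key must include it.
{C, E}⁺ = {A, B, C, D, E, F, G, H} — all of the relation — so {C, E} is a candidate key.
{E, F}⁺ = {A, B, C, D, E, F, G, H} — all of the relation — so {E, F} is a candidate key.
Any other superkey properly contains one of these, so there are no further candidate keys.

{C, E}, {E, F}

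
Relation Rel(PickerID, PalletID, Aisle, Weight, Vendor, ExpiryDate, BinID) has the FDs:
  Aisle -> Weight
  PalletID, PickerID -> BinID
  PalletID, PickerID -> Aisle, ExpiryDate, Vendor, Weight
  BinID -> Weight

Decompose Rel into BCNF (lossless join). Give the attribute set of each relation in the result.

{Aisle, BinID, ExpiryDate, PalletID, PickerID, Vendor}; {Aisle, Weight}

Candidate key of the original relation: {PalletID, PickerID}.
{Aisle, BinID, ExpiryDate, PalletID, PickerID, Vendor, Weight}: {Aisle} determines {Aisle, Weight} here but is not a superkey — split on Aisle -> Weight, giving {Aisle, Weight} and {Aisle, BinID, ExpiryDate, PalletID, PickerID, Vendor}.
{Aisle, Weight} has no BCNF violation.
{Aisle, BinID, ExpiryDate, PalletID, PickerID, Vendor} has no BCNF violation.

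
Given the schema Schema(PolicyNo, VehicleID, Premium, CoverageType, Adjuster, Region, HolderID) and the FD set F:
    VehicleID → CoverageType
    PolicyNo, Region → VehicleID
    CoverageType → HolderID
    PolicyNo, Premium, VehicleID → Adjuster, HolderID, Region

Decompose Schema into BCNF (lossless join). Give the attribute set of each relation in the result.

{Adjuster, PolicyNo, Premium, Region}; {CoverageType, HolderID}; {CoverageType, VehicleID}; {PolicyNo, Region, VehicleID}

Candidate keys of the original relation: {PolicyNo, Premium, Region}, {PolicyNo, Premium, VehicleID}.
{Adjuster, CoverageType, HolderID, PolicyNo, Premium, Region, VehicleID}: {VehicleID} determines {CoverageType, HolderID, VehicleID} here but is not a superkey — split on VehicleID → CoverageType, HolderID, giving {CoverageType, HolderID, VehicleID} and {Adjuster, PolicyNo, Premium, Region, VehicleID}.
{CoverageType, HolderID, VehicleID}: {CoverageType} determines {CoverageType, HolderID} here but is not a superkey — split on CoverageType → HolderID, giving {CoverageType, HolderID} and {CoverageType, VehicleID}.
{CoverageType, HolderID}: every determinant is a superkey — BCNF.
{CoverageType, VehicleID}: every determinant is a superkey — BCNF.
{Adjuster, PolicyNo, Premium, Region, VehicleID}: {PolicyNo, Region} determines {PolicyNo, Region, VehicleID} here but is not a superkey — split on PolicyNo, Region → VehicleID, giving {PolicyNo, Region, VehicleID} and {Adjuster, PolicyNo, Premium, Region}.
{PolicyNo, Region, VehicleID}: every determinant is a superkey — BCNF.
{Adjuster, PolicyNo, Premium, Region}: every determinant is a superkey — BCNF.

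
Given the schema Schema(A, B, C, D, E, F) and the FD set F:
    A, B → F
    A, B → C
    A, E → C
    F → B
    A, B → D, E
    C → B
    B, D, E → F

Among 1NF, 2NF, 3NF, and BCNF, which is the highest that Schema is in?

Candidate keys: {A, B}, {A, C}, {A, E}, {A, F}. Prime attributes: {A, B, C, E, F}.
F → B: {F}⁺ = {B, F}, which is not all of the attributes, so the left side is not a superkey — BCNF is violated.
But every attribute on its right side ({B}) is prime, and the same holds for every other non-superkey FD, so 3NF still holds.

3NF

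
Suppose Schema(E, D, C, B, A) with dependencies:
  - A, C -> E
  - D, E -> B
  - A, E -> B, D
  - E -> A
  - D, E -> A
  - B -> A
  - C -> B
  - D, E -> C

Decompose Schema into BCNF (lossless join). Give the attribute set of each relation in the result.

Candidate keys of the original relation: {C}, {E}.
{A, B, C, D, E}: {B} determines {A, B} here but is not a superkey — split on B -> A, giving {A, B} and {B, C, D, E}.
{A, B}: every determinant is a superkey — BCNF.
{B, C, D, E}: every determinant is a superkey — BCNF.

{A, B}; {B, C, D, E}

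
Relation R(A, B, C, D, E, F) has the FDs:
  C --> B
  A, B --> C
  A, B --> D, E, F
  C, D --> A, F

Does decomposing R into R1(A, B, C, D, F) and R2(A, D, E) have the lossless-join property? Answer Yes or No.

The shared attributes are {A, D} and {A, D}⁺ = {A, D}.
R1 ⊄ {A, D} and R2 ⊄ {A, D}, so the split is lossy.

No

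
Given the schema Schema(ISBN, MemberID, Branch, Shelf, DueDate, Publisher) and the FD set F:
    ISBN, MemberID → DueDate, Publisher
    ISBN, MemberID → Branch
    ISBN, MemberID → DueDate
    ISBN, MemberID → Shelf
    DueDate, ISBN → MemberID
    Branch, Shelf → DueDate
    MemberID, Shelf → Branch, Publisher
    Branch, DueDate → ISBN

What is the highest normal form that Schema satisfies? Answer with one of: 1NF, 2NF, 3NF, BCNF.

BCNF

Candidate keys: {Branch, DueDate}, {Branch, Shelf}, {DueDate, ISBN}, {ISBN, MemberID}, {MemberID, Shelf}. Prime attributes: {Branch, DueDate, ISBN, MemberID, Shelf}.
Every FD has a superkey on the left, so the relation is in BCNF.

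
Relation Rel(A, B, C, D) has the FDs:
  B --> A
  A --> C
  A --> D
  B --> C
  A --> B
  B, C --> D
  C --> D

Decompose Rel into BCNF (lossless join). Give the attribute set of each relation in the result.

Candidate keys of the original relation: {A}, {B}.
{A, B, C, D}: {C} determines {C, D} here but is not a superkey — split on C --> D, giving {C, D} and {A, B, C}.
{C, D} has no BCNF violation.
{A, B, C} has no BCNF violation.

{A, B, C}; {C, D}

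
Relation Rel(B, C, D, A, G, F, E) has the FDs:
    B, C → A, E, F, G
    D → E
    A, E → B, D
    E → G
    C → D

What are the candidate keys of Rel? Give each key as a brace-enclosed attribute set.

{A, C}, {B, C}

Attributes never on any right-hand side: {C} — every candidate key must contain it.
Closure of {A, C} is {A, B, C, D, E, F, G}, the whole schema; {A, C} is a candidate key.
Closure of {B, C} is {A, B, C, D, E, F, G}, the whole schema; {B, C} is a candidate key.
No proper subset of any of these is a key, and no other minimal superkey exists.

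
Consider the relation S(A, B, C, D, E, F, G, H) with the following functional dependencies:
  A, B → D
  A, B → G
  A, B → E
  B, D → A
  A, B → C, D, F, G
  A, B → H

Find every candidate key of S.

No FD produces {B}, so it must be in every candidate key.
{A, B}⁺ = {A, B, C, D, E, F, G, H} — all of the relation — so {A, B} is a candidate key.
{B, D}⁺ = {A, B, C, D, E, F, G, H} — all of the relation — so {B, D} is a candidate key.
Any other superkey properly contains one of these, so there are no further candidate keys.

{A, B}, {B, D}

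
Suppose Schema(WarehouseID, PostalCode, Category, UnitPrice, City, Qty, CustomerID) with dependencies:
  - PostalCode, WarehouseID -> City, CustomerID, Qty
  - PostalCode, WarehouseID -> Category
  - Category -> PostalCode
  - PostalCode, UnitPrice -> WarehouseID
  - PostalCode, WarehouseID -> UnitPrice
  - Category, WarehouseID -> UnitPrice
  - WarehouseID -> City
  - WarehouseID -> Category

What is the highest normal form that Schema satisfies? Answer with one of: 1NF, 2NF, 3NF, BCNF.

Candidate keys: {Category, UnitPrice}, {PostalCode, UnitPrice}, {WarehouseID}. Prime attributes: {Category, PostalCode, UnitPrice, WarehouseID}.
Category -> PostalCode: {Category}⁺ = {Category, PostalCode}, which is not all of the attributes, so the left side is not a superkey — BCNF is violated.
Since {PostalCode} ⊆ prime attributes and every other non-superkey FD also has a prime right side, the schema is in 3NF.

3NF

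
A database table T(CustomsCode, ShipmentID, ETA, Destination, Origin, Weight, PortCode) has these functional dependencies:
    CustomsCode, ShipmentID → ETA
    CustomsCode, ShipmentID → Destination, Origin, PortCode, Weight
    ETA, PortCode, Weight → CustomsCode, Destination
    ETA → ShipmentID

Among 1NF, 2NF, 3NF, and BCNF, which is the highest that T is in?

3NF

Candidate keys: {CustomsCode, ETA}, {CustomsCode, ShipmentID}, {ETA, PortCode, Weight}. Prime attributes: {CustomsCode, ETA, PortCode, ShipmentID, Weight}.
ETA → ShipmentID: {ETA}⁺ = {ETA, ShipmentID}, which is not all of the attributes, so the left side is not a superkey — BCNF is violated.
Since {ShipmentID} ⊆ prime attributes and every other non-superkey FD also has a prime right side, the schema is in 3NF.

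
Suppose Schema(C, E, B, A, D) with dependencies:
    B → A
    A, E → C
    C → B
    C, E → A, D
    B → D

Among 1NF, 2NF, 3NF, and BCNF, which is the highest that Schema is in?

Candidate keys: {A, E}, {B, E}, {C, E}. Prime attributes: {A, B, C, E}.
B → A breaks BCNF: {B}⁺ = {A, B, D}, so {B} is not a superkey.
Because {D} is non-prime and the left side of B → D is not a superkey, the relation is not in 3NF.
The proper key subset {B} of {B, E} determines non-prime {D}, so the relation is not even in 2NF.

1NF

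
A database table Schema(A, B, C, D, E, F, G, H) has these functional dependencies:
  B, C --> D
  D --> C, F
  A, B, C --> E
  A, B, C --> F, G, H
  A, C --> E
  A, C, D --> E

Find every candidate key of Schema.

{A, B} never appear on the right of any FD, so every key must include all of them.
{A, B, C} is a candidate key since {A, B, C}⁺ = {A, B, C, D, E, F, G, H} covers every attribute.
{A, B, D} is a candidate key since {A, B, D}⁺ = {A, B, C, D, E, F, G, H} covers every attribute.
These are minimal and exhaustive — every other superkey contains one of them.

{A, B, C}, {A, B, D}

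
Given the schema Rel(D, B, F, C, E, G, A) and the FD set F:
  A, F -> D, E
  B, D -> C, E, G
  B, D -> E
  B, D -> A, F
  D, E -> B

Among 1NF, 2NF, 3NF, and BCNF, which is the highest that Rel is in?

BCNF

Candidate keys: {A, F}, {B, D}, {D, E}. Prime attributes: {A, B, D, E, F}.
Every FD has a superkey on the left, so the relation is in BCNF.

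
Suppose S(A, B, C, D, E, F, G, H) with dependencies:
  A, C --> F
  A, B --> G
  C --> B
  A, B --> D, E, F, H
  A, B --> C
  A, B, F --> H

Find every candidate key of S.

No FD produces {A}, so it must be in every candidate key.
{A, B}⁺ = {A, B, C, D, E, F, G, H}, which is every attribute, so {A, B} is a candidate key.
{A, C}⁺ = {A, B, C, D, E, F, G, H}, which is every attribute, so {A, C} is a candidate key.
No proper subset of any of these is a key, and no other minimal superkey exists.

{A, B}, {A, C}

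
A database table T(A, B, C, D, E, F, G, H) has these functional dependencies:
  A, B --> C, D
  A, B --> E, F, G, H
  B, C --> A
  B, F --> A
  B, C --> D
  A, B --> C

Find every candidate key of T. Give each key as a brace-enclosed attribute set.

{A, B}, {B, C}, {B, F}

No FD produces {B}, so it must be in every candidate key.
{A, B}⁺ = {A, B, C, D, E, F, G, H} — all of the relation — so {A, B} is a candidate key.
{B, C}⁺ = {A, B, C, D, E, F, G, H} — all of the relation — so {B, C} is a candidate key.
{B, F}⁺ = {A, B, C, D, E, F, G, H} — all of the relation — so {B, F} is a candidate key.
These are minimal and exhaustive — every other superkey contains one of them.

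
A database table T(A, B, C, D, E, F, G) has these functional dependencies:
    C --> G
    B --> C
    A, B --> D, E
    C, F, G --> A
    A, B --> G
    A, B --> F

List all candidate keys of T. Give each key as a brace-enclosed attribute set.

No FD produces {B}, so it must be in every candidate key.
{A, B}⁺ = {A, B, C, D, E, F, G} — all of the relation — so {A, B} is a candidate key.
{B, F}⁺ = {A, B, C, D, E, F, G} — all of the relation — so {B, F} is a candidate key.
Any other superkey properly contains one of these, so there are no further candidate keys.

{A, B}, {B, F}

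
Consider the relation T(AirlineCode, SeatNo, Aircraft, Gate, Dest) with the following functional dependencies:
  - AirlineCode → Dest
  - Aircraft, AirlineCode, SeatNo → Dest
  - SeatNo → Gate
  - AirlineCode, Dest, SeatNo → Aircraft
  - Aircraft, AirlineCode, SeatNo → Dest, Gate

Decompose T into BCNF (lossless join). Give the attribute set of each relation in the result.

Candidate key of the original relation: {AirlineCode, SeatNo}.
{Aircraft, AirlineCode, Dest, Gate, SeatNo}: {AirlineCode} determines {AirlineCode, Dest} here but is not a superkey — split on AirlineCode → Dest, giving {AirlineCode, Dest} and {Aircraft, AirlineCode, Gate, SeatNo}.
{AirlineCode, Dest}: every determinant is a superkey — BCNF.
{Aircraft, AirlineCode, Gate, SeatNo}: {SeatNo} determines {Gate, SeatNo} here but is not a superkey — split on SeatNo → Gate, giving {Gate, SeatNo} and {Aircraft, AirlineCode, SeatNo}.
{Gate, SeatNo}: every determinant is a superkey — BCNF.
{Aircraft, AirlineCode, SeatNo}: every determinant is a superkey — BCNF.

{Aircraft, AirlineCode, SeatNo}; {AirlineCode, Dest}; {Gate, SeatNo}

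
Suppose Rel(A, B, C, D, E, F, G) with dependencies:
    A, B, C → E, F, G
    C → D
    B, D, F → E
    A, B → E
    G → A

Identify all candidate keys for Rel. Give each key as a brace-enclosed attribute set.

Attributes never on any right-hand side: {B, C} — every candidate key must contain all of them.
Closure of {A, B, C} is {A, B, C, D, E, F, G}, the whole schema; {A, B, C} is a candidate key.
Closure of {B, C, G} is {A, B, C, D, E, F, G}, the whole schema; {B, C, G} is a candidate key.
Any other superkey properly contains one of these, so there are no further candidate keys.

{A, B, C}, {B, C, G}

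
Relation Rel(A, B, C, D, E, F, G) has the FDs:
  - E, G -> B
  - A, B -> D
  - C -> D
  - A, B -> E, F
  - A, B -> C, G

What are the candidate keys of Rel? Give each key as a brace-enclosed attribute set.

{A} never appears on the right of any FD, so every key must include it.
{A, B} is a candidate key since {A, B}⁺ = {A, B, C, D, E, F, G} covers every attribute.
{A, E, G} is a candidate key since {A, E, G}⁺ = {A, B, C, D, E, F, G} covers every attribute.
These are minimal and exhaustive — every other superkey contains one of them.

{A, B}, {A, E, G}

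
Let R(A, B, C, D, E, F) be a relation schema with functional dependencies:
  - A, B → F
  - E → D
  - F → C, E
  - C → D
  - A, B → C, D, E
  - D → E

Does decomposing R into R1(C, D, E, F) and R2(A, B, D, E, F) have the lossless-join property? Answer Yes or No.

Yes

Common attributes: {D, E, F}; their closure is {C, D, E, F}.
This includes all of R1, so the common attributes are a superkey of R1 — the join is lossless.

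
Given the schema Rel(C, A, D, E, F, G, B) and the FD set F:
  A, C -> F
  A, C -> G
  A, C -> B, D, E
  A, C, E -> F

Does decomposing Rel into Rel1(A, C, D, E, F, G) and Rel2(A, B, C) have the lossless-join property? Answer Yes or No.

Rel1 ∩ Rel2 = {A, C}; its closure under F is {A, B, C, D, E, F, G}.
Rel1 is contained in that closure, so Rel1 ∩ Rel2 -> Rel1 holds and the join is lossless.

Yes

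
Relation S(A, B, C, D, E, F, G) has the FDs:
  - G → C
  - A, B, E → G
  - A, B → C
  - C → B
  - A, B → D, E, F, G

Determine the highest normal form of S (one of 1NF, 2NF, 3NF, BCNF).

3NF

Candidate keys: {A, B}, {A, C}, {A, G}. Prime attributes: {A, B, C, G}.
G → C breaks BCNF: {G}⁺ = {B, C, G}, so {G} is not a superkey.
But every attribute on its right side ({C}) is prime, and the same holds for every other non-superkey FD, so 3NF still holds.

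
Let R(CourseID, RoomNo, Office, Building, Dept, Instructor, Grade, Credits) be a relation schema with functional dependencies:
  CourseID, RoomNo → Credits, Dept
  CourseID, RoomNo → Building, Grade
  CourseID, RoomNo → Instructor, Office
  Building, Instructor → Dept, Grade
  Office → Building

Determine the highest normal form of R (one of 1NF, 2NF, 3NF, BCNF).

2NF

Candidate key: {CourseID, RoomNo}. Prime attributes: {CourseID, RoomNo}.
Building, Instructor → Dept, Grade: {Building, Instructor}⁺ = {Building, Dept, Grade, Instructor}, which is not all of the attributes, so the left side is not a superkey — BCNF is violated.
Because {Dept, Grade} are non-prime and the left side of Building, Instructor → Dept, Grade is not a superkey, the relation is not in 3NF.
No proper subset of a key has a non-prime attribute in its closure, so there is no partial dependency; 2NF holds.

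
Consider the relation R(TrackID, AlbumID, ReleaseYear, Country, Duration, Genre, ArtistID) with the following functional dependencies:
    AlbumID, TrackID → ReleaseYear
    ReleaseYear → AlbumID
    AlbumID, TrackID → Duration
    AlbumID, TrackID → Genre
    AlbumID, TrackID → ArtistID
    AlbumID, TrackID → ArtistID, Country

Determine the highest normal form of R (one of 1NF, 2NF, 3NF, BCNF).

3NF

Candidate keys: {AlbumID, TrackID}, {ReleaseYear, TrackID}. Prime attributes: {AlbumID, ReleaseYear, TrackID}.
For ReleaseYear → AlbumID we have {ReleaseYear}⁺ = {AlbumID, ReleaseYear}; {ReleaseYear} is not a superkey, so BCNF fails.
Its right-hand attributes {AlbumID} are all prime, as are those of every other non-superkey FD — the relation is in 3NF.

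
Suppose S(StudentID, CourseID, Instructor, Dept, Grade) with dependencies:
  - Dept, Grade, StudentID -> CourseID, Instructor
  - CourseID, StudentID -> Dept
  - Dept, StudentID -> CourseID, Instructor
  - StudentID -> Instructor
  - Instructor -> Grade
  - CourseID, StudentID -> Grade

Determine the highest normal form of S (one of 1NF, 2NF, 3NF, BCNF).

1NF

Candidate keys: {CourseID, StudentID}, {Dept, StudentID}. Prime attributes: {CourseID, Dept, StudentID}.
For StudentID -> Instructor we have {StudentID}⁺ = {Grade, Instructor, StudentID}; {StudentID} is not a superkey, so BCNF fails.
StudentID -> Instructor determines the non-prime attribute {Instructor} from a non-superkey — 3NF is violated.
The proper key subset {StudentID} of {CourseID, StudentID} determines non-prime {Grade, Instructor}, so the relation is not even in 2NF.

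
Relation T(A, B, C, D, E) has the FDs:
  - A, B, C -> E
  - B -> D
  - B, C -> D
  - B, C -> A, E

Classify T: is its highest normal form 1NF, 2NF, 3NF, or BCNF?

Candidate key: {B, C}. Prime attributes: {B, C}.
For B -> D we have {B}⁺ = {B, D}; {B} is not a superkey, so BCNF fails.
B -> D has non-prime {D} on the right and a non-superkey on the left, so 3NF fails.
Since {B} ⊂ {B, C} and {B}⁺ ⊇ {D} with {D} non-prime, there is a partial dependency; 2NF fails.

1NF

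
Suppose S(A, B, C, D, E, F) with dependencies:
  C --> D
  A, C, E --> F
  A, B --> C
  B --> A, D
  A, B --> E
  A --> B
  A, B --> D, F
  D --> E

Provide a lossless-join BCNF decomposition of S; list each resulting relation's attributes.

Candidate keys of the original relation: {A}, {B}.
{A, B, C, D, E, F}: {C} determines {C, D, E} here but is not a superkey — split on C --> D, E, giving {C, D, E} and {A, B, C, F}.
{C, D, E}: {D} determines {D, E} here but is not a superkey — split on D --> E, giving {D, E} and {C, D}.
{D, E} has no BCNF violation.
{C, D} has no BCNF violation.
{A, B, C, F} has no BCNF violation.

{A, B, C, F}; {C, D}; {D, E}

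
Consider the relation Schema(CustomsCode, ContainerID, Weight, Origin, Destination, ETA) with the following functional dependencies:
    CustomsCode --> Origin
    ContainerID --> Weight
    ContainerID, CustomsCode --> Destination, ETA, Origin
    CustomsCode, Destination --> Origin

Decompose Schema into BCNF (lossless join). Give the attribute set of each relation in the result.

Candidate key of the original relation: {ContainerID, CustomsCode}.
In {ContainerID, CustomsCode, Destination, ETA, Origin, Weight}, {CustomsCode} is not a superkey ({CustomsCode}⁺ restricted to this set is {CustomsCode, Origin}), so split on CustomsCode --> Origin into {CustomsCode, Origin} and {ContainerID, CustomsCode, Destination, ETA, Weight}.
{CustomsCode, Origin}: every determinant is a superkey — BCNF.
In {ContainerID, CustomsCode, Destination, ETA, Weight}, {ContainerID} is not a superkey ({ContainerID}⁺ restricted to this set is {ContainerID, Weight}), so split on ContainerID --> Weight into {ContainerID, Weight} and {ContainerID, CustomsCode, Destination, ETA}.
{ContainerID, Weight}: every determinant is a superkey — BCNF.
{ContainerID, CustomsCode, Destination, ETA}: every determinant is a superkey — BCNF.

{ContainerID, CustomsCode, Destination, ETA}; {ContainerID, Weight}; {CustomsCode, Origin}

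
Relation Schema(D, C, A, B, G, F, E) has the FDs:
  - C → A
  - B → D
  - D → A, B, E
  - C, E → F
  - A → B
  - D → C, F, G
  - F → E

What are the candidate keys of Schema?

{A} is a candidate key since {A}⁺ = {A, B, C, D, E, F, G} covers every attribute.
{B} is a candidate key since {B}⁺ = {A, B, C, D, E, F, G} covers every attribute.
{C} is a candidate key since {C}⁺ = {A, B, C, D, E, F, G} covers every attribute.
{D} is a candidate key since {D}⁺ = {A, B, C, D, E, F, G} covers every attribute.
Any other superkey properly contains one of these, so there are no further candidate keys.

{A}, {B}, {C}, {D}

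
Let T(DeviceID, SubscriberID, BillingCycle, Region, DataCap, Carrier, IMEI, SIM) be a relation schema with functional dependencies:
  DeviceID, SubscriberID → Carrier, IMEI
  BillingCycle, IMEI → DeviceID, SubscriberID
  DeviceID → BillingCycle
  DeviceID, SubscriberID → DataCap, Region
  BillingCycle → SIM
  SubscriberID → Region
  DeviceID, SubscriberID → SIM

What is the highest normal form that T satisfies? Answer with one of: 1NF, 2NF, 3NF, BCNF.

Candidate keys: {BillingCycle, IMEI}, {DeviceID, IMEI}, {DeviceID, SubscriberID}. Prime attributes: {BillingCycle, DeviceID, IMEI, SubscriberID}.
DeviceID → BillingCycle breaks BCNF: {DeviceID}⁺ = {BillingCycle, DeviceID, SIM}, so {DeviceID} is not a superkey.
BillingCycle → SIM has non-prime {SIM} on the right and a non-superkey on the left, so 3NF fails.
{BillingCycle} is a proper subset of the key {BillingCycle, IMEI}, and {BillingCycle}⁺ contains the non-prime attribute {SIM} — a partial dependency, so 2NF is violated.

1NF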